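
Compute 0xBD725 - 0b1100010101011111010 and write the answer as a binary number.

0b1011010110000101011

0xBD725 = 0b10111101011100100101 in binary.
Subtract column by column in base 2:
  1-0 → 1
  0-1 → 1 (borrow)
  1-0-1 → 0
  0-1 → 1 (borrow)
  0-1-1 → 0 (borrow)
  1-1-1 → 1 (borrow)
  0-1-1 → 0 (borrow)
  0-1-1 → 0 (borrow)
  1-0-1 → 0
  1-1 → 0
  1-0 → 1
  0-1 → 1 (borrow)
  1-0-1 → 0
  0-1 → 1 (borrow)
  1-0-1 → 0
  1-0 → 1
  1-0 → 1
  1-1 → 0
  0-1 → 1 (borrow)
  1-0-1 → 0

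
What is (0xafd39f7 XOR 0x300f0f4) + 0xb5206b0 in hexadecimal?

0x154fcfb3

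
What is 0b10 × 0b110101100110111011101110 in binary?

Multiply each base-2 digit by 2, carrying:
  0×2 = 0 → write 0
  1×2 = 2 → write 0 carry 1
  1×2+1 = 3 → write 1 carry 1
  1×2+1 = 3 → write 1 carry 1
  0×2+1 = 1 → write 1
  1×2 = 2 → write 0 carry 1
  1×2+1 = 3 → write 1 carry 1
  1×2+1 = 3 → write 1 carry 1
  0×2+1 = 1 → write 1
  1×2 = 2 → write 0 carry 1
  1×2+1 = 3 → write 1 carry 1
  1×2+1 = 3 → write 1 carry 1
  0×2+1 = 1 → write 1
  1×2 = 2 → write 0 carry 1
  1×2+1 = 3 → write 1 carry 1
  0×2+1 = 1 → write 1
  0×2 = 0 → write 0
  1×2 = 2 → write 0 carry 1
  1×2+1 = 3 → write 1 carry 1
  0×2+1 = 1 → write 1
  1×2 = 2 → write 0 carry 1
  0×2+1 = 1 → write 1
  1×2 = 2 → write 0 carry 1
  1×2+1 = 3 → write 1 carry 1
  remaining carry: 1

0b1101011001101110111011100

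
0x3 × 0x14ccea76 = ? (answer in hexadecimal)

Multiply each base-16 digit by 3, carrying:
  6×3 = 18 → write 2 carry 1
  7×3+1 = 22 → write 6 carry 1
  a×3+1 = 31 → write f carry 1
  e×3+1 = 43 → write b carry 2
  c×3+2 = 38 → write 6 carry 2
  c×3+2 = 38 → write 6 carry 2
  4×3+2 = 14 → write e
  1×3 = 3 → write 3

0x3e66bf62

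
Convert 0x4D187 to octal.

Expand each hex digit to 4 bits: 4=0100 D=1101 1=0001 8=1000 7=0111.
Group the bits in threes: 001 001 101 000 110 000 111 → 1150607.

0o1150607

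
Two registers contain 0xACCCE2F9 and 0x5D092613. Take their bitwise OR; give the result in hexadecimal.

0xFDCDE6FB

OR each hex digit independently (no carries):
  A|5=F, C|D=D, C|0=C, C|9=D, E|2=E, 2|6=6, F|1=F, 9|3=B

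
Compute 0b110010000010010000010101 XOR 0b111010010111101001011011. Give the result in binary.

XOR bit by bit (1 where the bits differ):
  110010000010010000010101
^ 111010010111101001011011
= 001000010101111001001110

0b001000010101111001001110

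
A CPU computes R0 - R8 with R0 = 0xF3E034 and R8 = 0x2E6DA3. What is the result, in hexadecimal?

Subtract column by column in base 16:
  4-3 → 1
  3-A → 9 (borrow)
  0-D-1 → 2 (borrow)
  E-6-1 → 7
  3-E → 5 (borrow)
  F-2-1 → C

0xC57291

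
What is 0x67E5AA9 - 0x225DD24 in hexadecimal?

0x4587D85

Subtract column by column in base 16:
  9-4 → 5
  A-2 → 8
  A-D → D (borrow)
  5-D-1 → 7 (borrow)
  E-5-1 → 8
  7-2 → 5
  6-2 → 4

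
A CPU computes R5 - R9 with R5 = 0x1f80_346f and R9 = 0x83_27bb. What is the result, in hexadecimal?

0x1efd0cb4

Subtract column by column in base 16:
  f-b → 4
  6-b → b (borrow)
  4-7-1 → c (borrow)
  3-2-1 → 0
  0-3 → d (borrow)
  8-8-1 → f (borrow)
  f-0-1 → e
  1-0 → 1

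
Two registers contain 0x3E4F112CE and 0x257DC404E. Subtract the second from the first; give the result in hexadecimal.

0x18D14D280

Subtract column by column in base 16:
  E-E → 0
  C-4 → 8
  2-0 → 2
  1-4 → D (borrow)
  1-C-1 → 4 (borrow)
  F-D-1 → 1
  4-7 → D (borrow)
  E-5-1 → 8
  3-2 → 1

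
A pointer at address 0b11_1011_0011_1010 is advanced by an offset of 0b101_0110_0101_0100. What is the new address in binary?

Add column by column in base 2, right to left:
  0+0 = 0
  1+0 = 1
  0+1 = 1
  1+0 = 1
  1+1 = 0 carry 1
  1+0+1 = 0 carry 1
  0+1+1 = 0 carry 1
  0+0+1 = 1
  1+0 = 1
  1+1 = 0 carry 1
  0+1+1 = 0 carry 1
  1+0+1 = 0 carry 1
  1+1+1 = 1 carry 1
  1+0+1 = 0 carry 1
  0+1+1 = 0 carry 1
  final carry 1

0b1001000110001110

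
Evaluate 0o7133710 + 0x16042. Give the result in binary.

0o7133710 = 0b111001011011111001000 in binary.
0x16042 = 0b10110000001000010 in binary.
Add column by column in base 2, right to left:
  0+0 = 0
  0+1 = 1
  0+0 = 0
  1+0 = 1
  0+0 = 0
  0+0 = 0
  1+1 = 0 carry 1
  1+0+1 = 0 carry 1
  1+0+1 = 0 carry 1
  1+0+1 = 0 carry 1
  1+0+1 = 0 carry 1
  0+0+1 = 1
  1+0 = 1
  1+1 = 0 carry 1
  0+1+1 = 0 carry 1
  1+0+1 = 0 carry 1
  0+1+1 = 0 carry 1
  0+0+1 = 1
  1+0 = 1
  1+0 = 1
  1+0 = 1

0b111100001100000001010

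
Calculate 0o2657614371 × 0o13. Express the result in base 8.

0o37215411263

Multiply each base-8 digit by 11, carrying:
  1×11 = 11 → write 3 carry 1
  7×11+1 = 78 → write 6 carry 9
  3×11+9 = 42 → write 2 carry 5
  4×11+5 = 49 → write 1 carry 6
  1×11+6 = 17 → write 1 carry 2
  6×11+2 = 68 → write 4 carry 8
  7×11+8 = 85 → write 5 carry 10
  5×11+10 = 65 → write 1 carry 8
  6×11+8 = 74 → write 2 carry 9
  2×11+9 = 31 → write 7 carry 3
  remaining carry: 3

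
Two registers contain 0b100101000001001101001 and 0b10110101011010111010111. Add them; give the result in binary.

0b11011010011100001000000

Add column by column in base 2, right to left:
  1+1 = 0 carry 1
  0+1+1 = 0 carry 1
  0+1+1 = 0 carry 1
  1+0+1 = 0 carry 1
  0+1+1 = 0 carry 1
  1+0+1 = 0 carry 1
  1+1+1 = 1 carry 1
  0+1+1 = 0 carry 1
  0+1+1 = 0 carry 1
  1+0+1 = 0 carry 1
  0+1+1 = 0 carry 1
  0+0+1 = 1
  0+1 = 1
  0+1 = 1
  0+0 = 0
  1+1 = 0 carry 1
  0+0+1 = 1
  1+1 = 0 carry 1
  0+0+1 = 1
  0+1 = 1
  1+1 = 0 carry 1
  0+0+1 = 1
  0+1 = 1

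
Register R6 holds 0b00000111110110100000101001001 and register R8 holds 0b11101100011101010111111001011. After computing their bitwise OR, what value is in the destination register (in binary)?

OR bit by bit (1 where either bit is 1):
  00000111110110100000101001001
| 11101100011101010111111001011
= 11101111111111110111111001011

0b11101111111111110111111001011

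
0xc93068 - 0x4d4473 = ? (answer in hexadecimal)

0x7bebf5

Subtract column by column in base 16:
  8-3 → 5
  6-7 → f (borrow)
  0-4-1 → b (borrow)
  3-4-1 → e (borrow)
  9-d-1 → b (borrow)
  c-4-1 → 7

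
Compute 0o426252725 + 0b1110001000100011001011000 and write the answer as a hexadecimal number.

0x61d9c2d

0o426252725 = 0x45955d5 in hexadecimal.
0b1110001000100011001011000 = 0x1c44658 in hexadecimal.
Add column by column in base 16, right to left:
  5+8 = d
  d+5 = 2 carry 1
  5+6+1 = c
  5+4 = 9
  9+4 = d
  5+c = 1 carry 1
  4+1+1 = 6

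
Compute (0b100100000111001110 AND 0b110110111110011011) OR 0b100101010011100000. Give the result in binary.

0b100100000111001110 AND 0b110110111110011011 = 0b100100000110001010.
Then OR with 0b100101010011100000.

0b100101010111101010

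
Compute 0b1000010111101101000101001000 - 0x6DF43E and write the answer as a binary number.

0b111111100001101110100001010

0x6DF43E = 0b11011011111010000111110 in binary.
Subtract column by column in base 2:
  0-0 → 0
  0-1 → 1 (borrow)
  0-1-1 → 0 (borrow)
  1-1-1 → 1 (borrow)
  0-1-1 → 0 (borrow)
  0-1-1 → 0 (borrow)
  1-0-1 → 0
  0-0 → 0
  1-0 → 1
  0-0 → 0
  0-1 → 1 (borrow)
  0-0-1 → 1 (borrow)
  1-1-1 → 1 (borrow)
  0-1-1 → 0 (borrow)
  1-1-1 → 1 (borrow)
  1-1-1 → 1 (borrow)
  0-1-1 → 0 (borrow)
  1-0-1 → 0
  1-1 → 0
  1-1 → 0
  1-0 → 1
  0-1 → 1 (borrow)
  1-1-1 → 1 (borrow)
  0-0-1 → 1 (borrow)
  0-0-1 → 1 (borrow)
  0-0-1 → 1 (borrow)
  0-0-1 → 1 (borrow)
  1-0-1 → 0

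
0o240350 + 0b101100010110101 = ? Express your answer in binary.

0o240350 = 0b10100000011101000 in binary.
Add column by column in base 2, right to left:
  0+1 = 1
  0+0 = 0
  0+1 = 1
  1+0 = 1
  0+1 = 1
  1+1 = 0 carry 1
  1+0+1 = 0 carry 1
  1+1+1 = 1 carry 1
  0+0+1 = 1
  0+0 = 0
  0+0 = 0
  0+1 = 1
  0+1 = 1
  0+0 = 0
  1+1 = 0 carry 1
  0+0+1 = 1
  1+0 = 1

0b11001100110011101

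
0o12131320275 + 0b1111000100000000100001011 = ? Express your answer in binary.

0o12131320275 = 0b1010001011001011010000010111101 in binary.
Add column by column in base 2, right to left:
  1+1 = 0 carry 1
  0+1+1 = 0 carry 1
  1+0+1 = 0 carry 1
  1+1+1 = 1 carry 1
  1+0+1 = 0 carry 1
  1+0+1 = 0 carry 1
  0+0+1 = 1
  1+0 = 1
  0+1 = 1
  0+0 = 0
  0+0 = 0
  0+0 = 0
  0+0 = 0
  1+0 = 1
  0+0 = 0
  1+0 = 1
  1+0 = 1
  0+1 = 1
  1+0 = 1
  0+0 = 0
  0+0 = 0
  1+1 = 0 carry 1
  1+1+1 = 1 carry 1
  0+1+1 = 0 carry 1
  1+1+1 = 1 carry 1
  0+0+1 = 1
  0+0 = 0
  0+0 = 0
  1+0 = 1
  0+0 = 0
  1+0 = 1

0b1010011010001111010000111001000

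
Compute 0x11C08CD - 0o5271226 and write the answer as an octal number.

0o101513067

0x11C08CD = 0o107004315 in octal.
Subtract column by column in base 8:
  5-6 → 7 (borrow)
  1-2-1 → 6 (borrow)
  3-2-1 → 0
  4-1 → 3
  0-7 → 1 (borrow)
  0-2-1 → 5 (borrow)
  7-5-1 → 1
  0-0 → 0
  1-0 → 1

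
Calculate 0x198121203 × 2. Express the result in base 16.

Multiply each base-16 digit by 2, carrying:
  3×2 = 6 → write 6
  0×2 = 0 → write 0
  2×2 = 4 → write 4
  1×2 = 2 → write 2
  2×2 = 4 → write 4
  1×2 = 2 → write 2
  8×2 = 16 → write 0 carry 1
  9×2+1 = 19 → write 3 carry 1
  1×2+1 = 3 → write 3

0x330242406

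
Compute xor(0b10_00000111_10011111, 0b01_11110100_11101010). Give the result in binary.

XOR bit by bit (1 where the bits differ):
  100000011110011111
^ 011111010011101010
= 111111001101110101

0b111111001101110101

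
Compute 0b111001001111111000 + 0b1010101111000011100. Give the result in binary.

0b10001111001000010100

Add column by column in base 2, right to left:
  0+0 = 0
  0+0 = 0
  0+1 = 1
  1+1 = 0 carry 1
  1+1+1 = 1 carry 1
  1+0+1 = 0 carry 1
  1+0+1 = 0 carry 1
  1+0+1 = 0 carry 1
  1+0+1 = 0 carry 1
  1+1+1 = 1 carry 1
  0+1+1 = 0 carry 1
  0+1+1 = 0 carry 1
  1+1+1 = 1 carry 1
  0+0+1 = 1
  0+1 = 1
  1+0 = 1
  1+1 = 0 carry 1
  1+0+1 = 0 carry 1
  0+1+1 = 0 carry 1
  final carry 1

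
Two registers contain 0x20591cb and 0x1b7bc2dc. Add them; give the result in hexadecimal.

0x1d8154a7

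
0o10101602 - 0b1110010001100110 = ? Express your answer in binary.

0o10101602 = 0b1000001000001110000010 in binary.
Subtract column by column in base 2:
  0-0 → 0
  1-1 → 0
  0-1 → 1 (borrow)
  0-0-1 → 1 (borrow)
  0-0-1 → 1 (borrow)
  0-1-1 → 0 (borrow)
  0-1-1 → 0 (borrow)
  1-0-1 → 0
  1-0 → 1
  1-0 → 1
  0-1 → 1 (borrow)
  0-0-1 → 1 (borrow)
  0-0-1 → 1 (borrow)
  0-1-1 → 0 (borrow)
  0-1-1 → 0 (borrow)
  1-1-1 → 1 (borrow)
  0-0-1 → 1 (borrow)
  0-0-1 → 1 (borrow)
  0-0-1 → 1 (borrow)
  0-0-1 → 1 (borrow)
  0-0-1 → 1 (borrow)
  1-0-1 → 0

0b111111001111100011100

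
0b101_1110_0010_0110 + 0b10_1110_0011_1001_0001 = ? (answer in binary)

0b110100000110110111

Add column by column in base 2, right to left:
  0+1 = 1
  1+0 = 1
  1+0 = 1
  0+0 = 0
  0+1 = 1
  1+0 = 1
  0+0 = 0
  0+1 = 1
  0+1 = 1
  1+1 = 0 carry 1
  1+0+1 = 0 carry 1
  1+0+1 = 0 carry 1
  1+0+1 = 0 carry 1
  0+1+1 = 0 carry 1
  1+1+1 = 1 carry 1
  0+1+1 = 0 carry 1
  0+0+1 = 1
  0+1 = 1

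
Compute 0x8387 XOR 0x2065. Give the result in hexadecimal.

0xa3e2

XOR each hex digit independently (no carries):
  8^2=a, 3^0=3, 8^6=e, 7^5=2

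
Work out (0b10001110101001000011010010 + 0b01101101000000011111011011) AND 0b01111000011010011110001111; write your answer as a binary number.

0b1111000001000000010001101

Add column by column in base 2, right to left:
  0+1 = 1
  1+1 = 0 carry 1
  0+0+1 = 1
  0+1 = 1
  1+1 = 0 carry 1
  0+0+1 = 1
  1+1 = 0 carry 1
  1+1+1 = 1 carry 1
  0+1+1 = 0 carry 1
  0+1+1 = 0 carry 1
  0+1+1 = 0 carry 1
  0+0+1 = 1
  1+0 = 1
  0+0 = 0
  0+0 = 0
  1+0 = 1
  0+0 = 0
  1+0 = 1
  0+1 = 1
  1+0 = 1
  1+1 = 0 carry 1
  1+1+1 = 1 carry 1
  0+0+1 = 1
  0+1 = 1
  0+1 = 1
  1+0 = 1
Sum = 0b11111011101001100010101101; now AND with 0b01111000011010011110001111:
  11111011101001100010101101
& 01111000011010011110001111
= 01111000001000000010001101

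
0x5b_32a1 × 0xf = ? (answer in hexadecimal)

Multiply each base-16 digit by 15, carrying:
  1×15 = 15 → write f
  a×15 = 150 → write 6 carry 9
  2×15+9 = 39 → write 7 carry 2
  3×15+2 = 47 → write f carry 2
  b×15+2 = 167 → write 7 carry 10
  5×15+10 = 85 → write 5 carry 5
  remaining carry: 5

0x557f76f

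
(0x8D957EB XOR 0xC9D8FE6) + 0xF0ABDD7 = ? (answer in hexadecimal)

0x134F95E4

First 0x8D957EB XOR 0xC9D8FE6 = 0x444D80D.
Add column by column in base 16, right to left:
  D+7 = 4 carry 1
  0+D+1 = E
  8+D = 5 carry 1
  D+B+1 = 9 carry 1
  4+A+1 = F
  4+0 = 4
  4+F = 3 carry 1
  final carry 1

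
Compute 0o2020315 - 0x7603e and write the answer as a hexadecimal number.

0xc08f

0o2020315 = 0x820cd in hexadecimal.
Subtract column by column in base 16:
  d-e → f (borrow)
  c-3-1 → 8
  0-0 → 0
  2-6 → c (borrow)
  8-7-1 → 0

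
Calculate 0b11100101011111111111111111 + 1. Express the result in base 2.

0b11100101100000000000000000

The trailing 17 digits are 1 (max in base 2), so adding 1 cascades: they roll to 0 and the next digit up increments.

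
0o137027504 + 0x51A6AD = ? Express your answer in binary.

0o137027504 = 0b1011111000010111101000100 in binary.
0x51A6AD = 0b10100011010011010101101 in binary.
Add column by column in base 2, right to left:
  0+1 = 1
  0+0 = 0
  1+1 = 0 carry 1
  0+1+1 = 0 carry 1
  0+0+1 = 1
  0+1 = 1
  1+0 = 1
  0+1 = 1
  1+0 = 1
  1+1 = 0 carry 1
  1+1+1 = 1 carry 1
  1+0+1 = 0 carry 1
  0+0+1 = 1
  1+1 = 0 carry 1
  0+0+1 = 1
  0+1 = 1
  0+1 = 1
  0+0 = 0
  1+0 = 1
  1+0 = 1
  1+1 = 0 carry 1
  1+0+1 = 0 carry 1
  1+1+1 = 1 carry 1
  0+0+1 = 1
  1+0 = 1

0b1110011011101010111110001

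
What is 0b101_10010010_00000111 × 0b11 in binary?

0b100001011011000010101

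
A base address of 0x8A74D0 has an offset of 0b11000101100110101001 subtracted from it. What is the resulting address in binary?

0x8A74D0 = 0b100010100111010011010000 in binary.
Subtract column by column in base 2:
  0-1 → 1 (borrow)
  0-0-1 → 1 (borrow)
  0-0-1 → 1 (borrow)
  0-1-1 → 0 (borrow)
  1-0-1 → 0
  0-1 → 1 (borrow)
  1-0-1 → 0
  1-1 → 0
  0-1 → 1 (borrow)
  0-0-1 → 1 (borrow)
  1-0-1 → 0
  0-1 → 1 (borrow)
  1-1-1 → 1 (borrow)
  1-0-1 → 0
  1-1 → 0
  0-0 → 0
  0-0 → 0
  1-0 → 1
  0-1 → 1 (borrow)
  1-1-1 → 1 (borrow)
  0-0-1 → 1 (borrow)
  0-0-1 → 1 (borrow)
  0-0-1 → 1 (borrow)
  1-0-1 → 0

0b11111100001101100100111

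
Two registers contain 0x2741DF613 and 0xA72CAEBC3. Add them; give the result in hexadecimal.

0xCE6E8E1D6

Add column by column in base 16, right to left:
  3+3 = 6
  1+C = D
  6+B = 1 carry 1
  F+E+1 = E carry 1
  D+A+1 = 8 carry 1
  1+C+1 = E
  4+2 = 6
  7+7 = E
  2+A = C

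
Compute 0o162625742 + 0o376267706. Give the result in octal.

Add column by column in base 8, right to left:
  2+6 = 0 carry 1
  4+0+1 = 5
  7+7 = 6 carry 1
  5+7+1 = 5 carry 1
  2+6+1 = 1 carry 1
  6+2+1 = 1 carry 1
  2+6+1 = 1 carry 1
  6+7+1 = 6 carry 1
  1+3+1 = 5

0o561115650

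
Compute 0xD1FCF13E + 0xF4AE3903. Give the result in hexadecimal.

0x1C6AB2A41

Add column by column in base 16, right to left:
  E+3 = 1 carry 1
  3+0+1 = 4
  1+9 = A
  F+3 = 2 carry 1
  C+E+1 = B carry 1
  F+A+1 = A carry 1
  1+4+1 = 6
  D+F = C carry 1
  final carry 1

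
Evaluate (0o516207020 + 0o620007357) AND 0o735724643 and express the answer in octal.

Add column by column in base 8, right to left:
  0+7 = 7
  2+5 = 7
  0+3 = 3
  7+7 = 6 carry 1
  0+0+1 = 1
  2+0 = 2
  6+0 = 6
  1+2 = 3
  5+6 = 3 carry 1
  final carry 1
Sum = 0o1336216377; now AND with 0o735724643:
  1&0=0, 3&7=3, 3&3=3, 6&5=4, 2&7=2, 1&2=0, 6&4=4, 3&6=2, 7&4=4, 7&3=3

0o334204243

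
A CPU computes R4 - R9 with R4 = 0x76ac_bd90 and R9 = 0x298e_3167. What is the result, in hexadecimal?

Subtract column by column in base 16:
  0-7 → 9 (borrow)
  9-6-1 → 2
  d-1 → c
  b-3 → 8
  c-e → e (borrow)
  a-8-1 → 1
  6-9 → d (borrow)
  7-2-1 → 4

0x4d1e8c29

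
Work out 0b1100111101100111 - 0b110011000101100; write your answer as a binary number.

Subtract column by column in base 2:
  1-0 → 1
  1-0 → 1
  1-1 → 0
  0-1 → 1 (borrow)
  0-0-1 → 1 (borrow)
  1-1-1 → 1 (borrow)
  1-0-1 → 0
  0-0 → 0
  1-0 → 1
  1-1 → 0
  1-1 → 0
  1-0 → 1
  0-0 → 0
  0-1 → 1 (borrow)
  1-1-1 → 1 (borrow)
  1-0-1 → 0

0b110100100111011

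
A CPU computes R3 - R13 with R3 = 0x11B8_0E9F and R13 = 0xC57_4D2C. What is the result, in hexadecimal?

0x560C173

Subtract column by column in base 16:
  F-C → 3
  9-2 → 7
  E-D → 1
  0-4 → C (borrow)
  8-7-1 → 0
  B-5 → 6
  1-C → 5 (borrow)
  1-0-1 → 0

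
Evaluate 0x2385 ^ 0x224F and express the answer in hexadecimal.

0x01CA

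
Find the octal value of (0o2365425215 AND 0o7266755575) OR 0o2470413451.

0o2674417455

0o2365425215 AND 0o7266755575 = 0o2264405015.
Then OR with 0o2470413451.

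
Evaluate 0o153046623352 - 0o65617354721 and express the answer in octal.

0o65227246431

Subtract column by column in base 8:
  2-1 → 1
  5-2 → 3
  3-7 → 4 (borrow)
  3-4-1 → 6 (borrow)
  2-5-1 → 4 (borrow)
  6-3-1 → 2
  6-7 → 7 (borrow)
  4-1-1 → 2
  0-6 → 2 (borrow)
  3-5-1 → 5 (borrow)
  5-6-1 → 6 (borrow)
  1-0-1 → 0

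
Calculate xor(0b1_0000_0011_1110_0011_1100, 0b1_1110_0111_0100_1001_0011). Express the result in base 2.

0b011100100101010101111

XOR bit by bit (1 where the bits differ):
  100000011111000111100
^ 111100111010010010011
= 011100100101010101111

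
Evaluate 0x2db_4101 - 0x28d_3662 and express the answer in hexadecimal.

0x4e0a9f

Subtract column by column in base 16:
  1-2 → f (borrow)
  0-6-1 → 9 (borrow)
  1-6-1 → a (borrow)
  4-3-1 → 0
  b-d → e (borrow)
  d-8-1 → 4
  2-2 → 0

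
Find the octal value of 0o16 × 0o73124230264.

0o1474234124730

Multiply each base-8 digit by 14, carrying:
  4×14 = 56 → write 0 carry 7
  6×14+7 = 91 → write 3 carry 11
  2×14+11 = 39 → write 7 carry 4
  0×14+4 = 4 → write 4
  3×14 = 42 → write 2 carry 5
  2×14+5 = 33 → write 1 carry 4
  4×14+4 = 60 → write 4 carry 7
  2×14+7 = 35 → write 3 carry 4
  1×14+4 = 18 → write 2 carry 2
  3×14+2 = 44 → write 4 carry 5
  7×14+5 = 103 → write 7 carry 12
  remaining carry: 14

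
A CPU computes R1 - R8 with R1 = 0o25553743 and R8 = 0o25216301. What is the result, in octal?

0o335442

Subtract column by column in base 8:
  3-1 → 2
  4-0 → 4
  7-3 → 4
  3-6 → 5 (borrow)
  5-1-1 → 3
  5-2 → 3
  5-5 → 0
  2-2 → 0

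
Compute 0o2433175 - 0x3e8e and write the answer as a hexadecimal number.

0x9f7ef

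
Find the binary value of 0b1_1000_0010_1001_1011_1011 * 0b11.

Multiply each base-2 digit by 3, carrying:
  1×3 = 3 → write 1 carry 1
  1×3+1 = 4 → write 0 carry 2
  0×3+2 = 2 → write 0 carry 1
  1×3+1 = 4 → write 0 carry 2
  1×3+2 = 5 → write 1 carry 2
  1×3+2 = 5 → write 1 carry 2
  0×3+2 = 2 → write 0 carry 1
  1×3+1 = 4 → write 0 carry 2
  1×3+2 = 5 → write 1 carry 2
  0×3+2 = 2 → write 0 carry 1
  0×3+1 = 1 → write 1
  1×3 = 3 → write 1 carry 1
  0×3+1 = 1 → write 1
  1×3 = 3 → write 1 carry 1
  0×3+1 = 1 → write 1
  0×3 = 0 → write 0
  0×3 = 0 → write 0
  0×3 = 0 → write 0
  0×3 = 0 → write 0
  1×3 = 3 → write 1 carry 1
  1×3+1 = 4 → write 0 carry 2
  remaining carry: 10

0b10010000111110100110001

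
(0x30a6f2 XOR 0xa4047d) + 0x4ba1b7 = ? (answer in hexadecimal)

0xe04446

First 0x30a6f2 XOR 0xa4047d = 0x94a28f.
Add column by column in base 16, right to left:
  f+7 = 6 carry 1
  8+b+1 = 4 carry 1
  2+1+1 = 4
  a+a = 4 carry 1
  4+b+1 = 0 carry 1
  9+4+1 = e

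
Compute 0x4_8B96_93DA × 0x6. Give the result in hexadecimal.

Multiply each base-16 digit by 6, carrying:
  A×6 = 60 → write C carry 3
  D×6+3 = 81 → write 1 carry 5
  3×6+5 = 23 → write 7 carry 1
  9×6+1 = 55 → write 7 carry 3
  6×6+3 = 39 → write 7 carry 2
  9×6+2 = 56 → write 8 carry 3
  B×6+3 = 69 → write 5 carry 4
  8×6+4 = 52 → write 4 carry 3
  4×6+3 = 27 → write B carry 1
  remaining carry: 1

0x1B4587771C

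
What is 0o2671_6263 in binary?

Each octal digit is 3 bits: 2=010 6=110 7=111 1=001 6=110 2=010 6=110 3=011.

0b10110111001110010110011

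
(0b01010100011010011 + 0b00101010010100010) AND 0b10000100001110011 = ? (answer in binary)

0b100001110001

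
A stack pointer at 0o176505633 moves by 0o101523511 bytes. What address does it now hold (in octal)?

0o300231344

Add column by column in base 8, right to left:
  3+1 = 4
  3+1 = 4
  6+5 = 3 carry 1
  5+3+1 = 1 carry 1
  0+2+1 = 3
  5+5 = 2 carry 1
  6+1+1 = 0 carry 1
  7+0+1 = 0 carry 1
  1+1+1 = 3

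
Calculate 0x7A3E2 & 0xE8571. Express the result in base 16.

0x68160

AND each hex digit independently (no carries):
  7&E=6, A&8=8, 3&5=1, E&7=6, 2&1=0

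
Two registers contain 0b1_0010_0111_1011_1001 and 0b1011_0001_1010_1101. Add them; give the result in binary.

0b11101100101100110

Add column by column in base 2, right to left:
  1+1 = 0 carry 1
  0+0+1 = 1
  0+1 = 1
  1+1 = 0 carry 1
  1+0+1 = 0 carry 1
  1+1+1 = 1 carry 1
  0+0+1 = 1
  1+1 = 0 carry 1
  1+1+1 = 1 carry 1
  1+0+1 = 0 carry 1
  1+0+1 = 0 carry 1
  0+0+1 = 1
  0+1 = 1
  1+1 = 0 carry 1
  0+0+1 = 1
  0+1 = 1
  1+0 = 1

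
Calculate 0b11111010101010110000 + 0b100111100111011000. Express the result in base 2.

0b100100010010010001000

Add column by column in base 2, right to left:
  0+0 = 0
  0+0 = 0
  0+0 = 0
  0+1 = 1
  1+1 = 0 carry 1
  1+0+1 = 0 carry 1
  0+1+1 = 0 carry 1
  1+1+1 = 1 carry 1
  0+1+1 = 0 carry 1
  1+0+1 = 0 carry 1
  0+0+1 = 1
  1+1 = 0 carry 1
  0+1+1 = 0 carry 1
  1+1+1 = 1 carry 1
  0+1+1 = 0 carry 1
  1+0+1 = 0 carry 1
  1+0+1 = 0 carry 1
  1+1+1 = 1 carry 1
  1+0+1 = 0 carry 1
  1+0+1 = 0 carry 1
  final carry 1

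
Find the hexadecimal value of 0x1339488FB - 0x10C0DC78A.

0x2786C171

Subtract column by column in base 16:
  B-A → 1
  F-8 → 7
  8-7 → 1
  8-C → C (borrow)
  4-D-1 → 6 (borrow)
  9-0-1 → 8
  3-C → 7 (borrow)
  3-0-1 → 2
  1-1 → 0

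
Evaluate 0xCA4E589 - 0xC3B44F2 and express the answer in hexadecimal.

Subtract column by column in base 16:
  9-2 → 7
  8-F → 9 (borrow)
  5-4-1 → 0
  E-4 → A
  4-B → 9 (borrow)
  A-3-1 → 6
  C-C → 0

0x69A097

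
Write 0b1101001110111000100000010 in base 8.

0o151670402

Group the bits in threes: 001 101 001 110 111 000 100 000 010 → 151670402.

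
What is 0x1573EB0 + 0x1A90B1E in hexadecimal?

Add column by column in base 16, right to left:
  0+E = E
  B+1 = C
  E+B = 9 carry 1
  3+0+1 = 4
  7+9 = 0 carry 1
  5+A+1 = 0 carry 1
  1+1+1 = 3

0x30049CE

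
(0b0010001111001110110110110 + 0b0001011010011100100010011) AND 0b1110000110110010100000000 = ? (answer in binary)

Add column by column in base 2, right to left:
  0+1 = 1
  1+1 = 0 carry 1
  1+0+1 = 0 carry 1
  0+0+1 = 1
  1+1 = 0 carry 1
  1+0+1 = 0 carry 1
  0+0+1 = 1
  1+0 = 1
  1+1 = 0 carry 1
  0+0+1 = 1
  1+0 = 1
  1+1 = 0 carry 1
  1+1+1 = 1 carry 1
  0+1+1 = 0 carry 1
  0+0+1 = 1
  1+0 = 1
  1+1 = 0 carry 1
  1+0+1 = 0 carry 1
  1+1+1 = 1 carry 1
  0+1+1 = 0 carry 1
  0+0+1 = 1
  0+1 = 1
  1+0 = 1
Sum = 0b11101001101011011001001; now AND with 0b1110000110110010100000000:
  0011101001101011011001001
& 1110000110110010100000000
= 0010000000100010000000000

0b10000000100010000000000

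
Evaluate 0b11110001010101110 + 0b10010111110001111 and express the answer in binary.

Add column by column in base 2, right to left:
  0+1 = 1
  1+1 = 0 carry 1
  1+1+1 = 1 carry 1
  1+1+1 = 1 carry 1
  0+0+1 = 1
  1+0 = 1
  0+0 = 0
  1+1 = 0 carry 1
  0+1+1 = 0 carry 1
  1+1+1 = 1 carry 1
  0+1+1 = 0 carry 1
  0+1+1 = 0 carry 1
  0+0+1 = 1
  1+1 = 0 carry 1
  1+0+1 = 0 carry 1
  1+0+1 = 0 carry 1
  1+1+1 = 1 carry 1
  final carry 1

0b110001001000111101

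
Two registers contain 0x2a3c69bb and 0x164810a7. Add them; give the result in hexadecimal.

0x40847a62

Add column by column in base 16, right to left:
  b+7 = 2 carry 1
  b+a+1 = 6 carry 1
  9+0+1 = a
  6+1 = 7
  c+8 = 4 carry 1
  3+4+1 = 8
  a+6 = 0 carry 1
  2+1+1 = 4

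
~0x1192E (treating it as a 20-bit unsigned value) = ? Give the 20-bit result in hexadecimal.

0xEE6D1

Each hex digit d becomes F−d:
  1→E, 1→E, 9→6, 2→D, E→1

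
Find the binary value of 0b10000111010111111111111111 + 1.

0b10000111011000000000000000

The trailing 15 digits are 1 (max in base 2), so adding 1 cascades: they roll to 0 and the next digit up increments.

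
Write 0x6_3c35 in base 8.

0o1436065

Expand each hex digit to 4 bits: 6=0110 3=0011 c=1100 3=0011 5=0101.
Group the bits in threes: 001 100 011 110 000 110 101 → 1436065.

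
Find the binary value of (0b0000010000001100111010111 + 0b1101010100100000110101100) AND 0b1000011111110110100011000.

Add column by column in base 2, right to left:
  1+0 = 1
  1+0 = 1
  1+1 = 0 carry 1
  0+1+1 = 0 carry 1
  1+0+1 = 0 carry 1
  0+1+1 = 0 carry 1
  1+0+1 = 0 carry 1
  1+1+1 = 1 carry 1
  1+1+1 = 1 carry 1
  0+0+1 = 1
  0+0 = 0
  1+0 = 1
  1+0 = 1
  0+0 = 0
  0+1 = 1
  0+0 = 0
  0+0 = 0
  0+1 = 1
  0+0 = 0
  1+1 = 0 carry 1
  0+0+1 = 1
  0+1 = 1
  0+0 = 0
  0+1 = 1
  0+1 = 1
Sum = 0b1101100100101101110000011; now AND with 0b1000011111110110100011000:
  1101100100101101110000011
& 1000011111110110100011000
= 1000000100100100100000000

0b1000000100100100100000000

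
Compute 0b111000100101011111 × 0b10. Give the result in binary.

0b1110001001010111110

Multiply each base-2 digit by 2, carrying:
  1×2 = 2 → write 0 carry 1
  1×2+1 = 3 → write 1 carry 1
  1×2+1 = 3 → write 1 carry 1
  1×2+1 = 3 → write 1 carry 1
  1×2+1 = 3 → write 1 carry 1
  0×2+1 = 1 → write 1
  1×2 = 2 → write 0 carry 1
  0×2+1 = 1 → write 1
  1×2 = 2 → write 0 carry 1
  0×2+1 = 1 → write 1
  0×2 = 0 → write 0
  1×2 = 2 → write 0 carry 1
  0×2+1 = 1 → write 1
  0×2 = 0 → write 0
  0×2 = 0 → write 0
  1×2 = 2 → write 0 carry 1
  1×2+1 = 3 → write 1 carry 1
  1×2+1 = 3 → write 1 carry 1
  remaining carry: 1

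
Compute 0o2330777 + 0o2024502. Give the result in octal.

Add column by column in base 8, right to left:
  7+2 = 1 carry 1
  7+0+1 = 0 carry 1
  7+5+1 = 5 carry 1
  0+4+1 = 5
  3+2 = 5
  3+0 = 3
  2+2 = 4

0o4355501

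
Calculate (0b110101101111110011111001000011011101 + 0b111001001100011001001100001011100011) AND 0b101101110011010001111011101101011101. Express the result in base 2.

Add column by column in base 2, right to left:
  1+1 = 0 carry 1
  0+1+1 = 0 carry 1
  1+0+1 = 0 carry 1
  1+0+1 = 0 carry 1
  1+0+1 = 0 carry 1
  0+1+1 = 0 carry 1
  1+1+1 = 1 carry 1
  1+1+1 = 1 carry 1
  0+0+1 = 1
  0+1 = 1
  0+0 = 0
  0+0 = 0
  1+0 = 1
  0+0 = 0
  0+1 = 1
  1+1 = 0 carry 1
  1+0+1 = 0 carry 1
  1+0+1 = 0 carry 1
  1+1+1 = 1 carry 1
  1+0+1 = 0 carry 1
  0+0+1 = 1
  0+1 = 1
  1+1 = 0 carry 1
  1+0+1 = 0 carry 1
  1+0+1 = 0 carry 1
  1+0+1 = 0 carry 1
  1+1+1 = 1 carry 1
  1+1+1 = 1 carry 1
  0+0+1 = 1
  1+0 = 1
  1+1 = 0 carry 1
  0+0+1 = 1
  1+0 = 1
  0+1 = 1
  1+1 = 0 carry 1
  1+1+1 = 1 carry 1
  final carry 1
Sum = 0b1101110111100001101000101001111000000; now AND with 0b101101110011010001111011101101011101:
  1101110111100001101000101001111000000
& 0101101110011010001111011101101011101
= 0101100110000000001000001001101000000

0b101100110000000001000001001101000000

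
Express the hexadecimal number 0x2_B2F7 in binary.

Expand each hex digit to 4 bits: 2=0010 B=1011 2=0010 F=1111 7=0111.

0b101011001011110111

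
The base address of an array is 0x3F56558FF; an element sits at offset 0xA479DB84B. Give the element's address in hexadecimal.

Add column by column in base 16, right to left:
  F+B = A carry 1
  F+4+1 = 4 carry 1
  8+8+1 = 1 carry 1
  5+B+1 = 1 carry 1
  5+D+1 = 3 carry 1
  6+9+1 = 0 carry 1
  5+7+1 = D
  F+4 = 3 carry 1
  3+A+1 = E

0xE3D03114A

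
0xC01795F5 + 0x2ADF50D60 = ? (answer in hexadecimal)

Add column by column in base 16, right to left:
  5+0 = 5
  F+6 = 5 carry 1
  5+D+1 = 3 carry 1
  9+0+1 = A
  7+5 = C
  1+F = 0 carry 1
  0+D+1 = E
  C+A = 6 carry 1
  0+2+1 = 3

0x36E0CA355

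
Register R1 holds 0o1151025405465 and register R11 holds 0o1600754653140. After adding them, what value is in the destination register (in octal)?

0o2752002260625

Add column by column in base 8, right to left:
  5+0 = 5
  6+4 = 2 carry 1
  4+1+1 = 6
  5+3 = 0 carry 1
  0+5+1 = 6
  4+6 = 2 carry 1
  5+4+1 = 2 carry 1
  2+5+1 = 0 carry 1
  0+7+1 = 0 carry 1
  1+0+1 = 2
  5+0 = 5
  1+6 = 7
  1+1 = 2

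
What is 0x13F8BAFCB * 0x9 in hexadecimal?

Multiply each base-16 digit by 9, carrying:
  B×9 = 99 → write 3 carry 6
  C×9+6 = 114 → write 2 carry 7
  F×9+7 = 142 → write E carry 8
  A×9+8 = 98 → write 2 carry 6
  B×9+6 = 105 → write 9 carry 6
  8×9+6 = 78 → write E carry 4
  F×9+4 = 139 → write B carry 8
  3×9+8 = 35 → write 3 carry 2
  1×9+2 = 11 → write B

0xB3BE92E23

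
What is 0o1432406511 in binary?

0b1100011010100000110101001001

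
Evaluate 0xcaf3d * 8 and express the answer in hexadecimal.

Multiply each base-16 digit by 8, carrying:
  d×8 = 104 → write 8 carry 6
  3×8+6 = 30 → write e carry 1
  f×8+1 = 121 → write 9 carry 7
  a×8+7 = 87 → write 7 carry 5
  c×8+5 = 101 → write 5 carry 6
  remaining carry: 6

0x6579e8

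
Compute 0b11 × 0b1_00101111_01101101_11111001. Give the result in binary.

Multiply each base-2 digit by 3, carrying:
  1×3 = 3 → write 1 carry 1
  0×3+1 = 1 → write 1
  0×3 = 0 → write 0
  1×3 = 3 → write 1 carry 1
  1×3+1 = 4 → write 0 carry 2
  1×3+2 = 5 → write 1 carry 2
  1×3+2 = 5 → write 1 carry 2
  1×3+2 = 5 → write 1 carry 2
  1×3+2 = 5 → write 1 carry 2
  0×3+2 = 2 → write 0 carry 1
  1×3+1 = 4 → write 0 carry 2
  1×3+2 = 5 → write 1 carry 2
  0×3+2 = 2 → write 0 carry 1
  1×3+1 = 4 → write 0 carry 2
  1×3+2 = 5 → write 1 carry 2
  0×3+2 = 2 → write 0 carry 1
  1×3+1 = 4 → write 0 carry 2
  1×3+2 = 5 → write 1 carry 2
  1×3+2 = 5 → write 1 carry 2
  1×3+2 = 5 → write 1 carry 2
  0×3+2 = 2 → write 0 carry 1
  1×3+1 = 4 → write 0 carry 2
  0×3+2 = 2 → write 0 carry 1
  0×3+1 = 1 → write 1
  1×3 = 3 → write 1 carry 1
  remaining carry: 1

0b11100011100100100111101011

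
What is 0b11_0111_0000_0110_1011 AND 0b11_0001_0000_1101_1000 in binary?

0b110001000001001000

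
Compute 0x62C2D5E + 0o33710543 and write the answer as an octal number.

0x62C2D5E = 0o613026536 in octal.
Add column by column in base 8, right to left:
  6+3 = 1 carry 1
  3+4+1 = 0 carry 1
  5+5+1 = 3 carry 1
  6+0+1 = 7
  2+1 = 3
  0+7 = 7
  3+3 = 6
  1+3 = 4
  6+0 = 6

0o646737301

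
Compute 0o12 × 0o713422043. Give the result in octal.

Multiply each base-8 digit by 10, carrying:
  3×10 = 30 → write 6 carry 3
  4×10+3 = 43 → write 3 carry 5
  0×10+5 = 5 → write 5
  2×10 = 20 → write 4 carry 2
  2×10+2 = 22 → write 6 carry 2
  4×10+2 = 42 → write 2 carry 5
  3×10+5 = 35 → write 3 carry 4
  1×10+4 = 14 → write 6 carry 1
  7×10+1 = 71 → write 7 carry 8
  remaining carry: 10

0o10763264536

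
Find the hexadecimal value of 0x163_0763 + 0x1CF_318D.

0x33238F0

Add column by column in base 16, right to left:
  3+D = 0 carry 1
  6+8+1 = F
  7+1 = 8
  0+3 = 3
  3+F = 2 carry 1
  6+C+1 = 3 carry 1
  1+1+1 = 3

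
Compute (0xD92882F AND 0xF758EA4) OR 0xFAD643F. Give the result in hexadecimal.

0xD92882F AND 0xF758EA4 = 0xD108824.
Then OR with 0xFAD643F.

0xFBDEC3F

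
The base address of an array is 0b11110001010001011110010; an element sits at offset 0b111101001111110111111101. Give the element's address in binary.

0b1011011011010000011101111

Add column by column in base 2, right to left:
  0+1 = 1
  1+0 = 1
  0+1 = 1
  0+1 = 1
  1+1 = 0 carry 1
  1+1+1 = 1 carry 1
  1+1+1 = 1 carry 1
  1+1+1 = 1 carry 1
  0+1+1 = 0 carry 1
  1+0+1 = 0 carry 1
  0+1+1 = 0 carry 1
  0+1+1 = 0 carry 1
  0+1+1 = 0 carry 1
  1+1+1 = 1 carry 1
  0+1+1 = 0 carry 1
  1+1+1 = 1 carry 1
  0+0+1 = 1
  0+0 = 0
  0+1 = 1
  1+0 = 1
  1+1 = 0 carry 1
  1+1+1 = 1 carry 1
  1+1+1 = 1 carry 1
  0+1+1 = 0 carry 1
  final carry 1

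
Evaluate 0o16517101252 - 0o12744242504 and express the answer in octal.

0o3552636546

Subtract column by column in base 8:
  2-4 → 6 (borrow)
  5-0-1 → 4
  2-5 → 5 (borrow)
  1-2-1 → 6 (borrow)
  0-4-1 → 3 (borrow)
  1-2-1 → 6 (borrow)
  7-4-1 → 2
  1-4 → 5 (borrow)
  5-7-1 → 5 (borrow)
  6-2-1 → 3
  1-1 → 0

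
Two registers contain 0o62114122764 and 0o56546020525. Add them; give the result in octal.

0o140662143511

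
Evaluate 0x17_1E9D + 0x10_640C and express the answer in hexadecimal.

0x2782A9

Add column by column in base 16, right to left:
  D+C = 9 carry 1
  9+0+1 = A
  E+4 = 2 carry 1
  1+6+1 = 8
  7+0 = 7
  1+1 = 2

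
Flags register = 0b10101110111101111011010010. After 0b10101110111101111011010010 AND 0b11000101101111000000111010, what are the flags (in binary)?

0b10000100101101000000010010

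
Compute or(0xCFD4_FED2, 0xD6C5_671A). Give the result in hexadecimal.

0xDFD5FFDA

OR each hex digit independently (no carries):
  C|D=D, F|6=F, D|C=D, 4|5=5, F|6=F, E|7=F, D|1=D, 2|A=A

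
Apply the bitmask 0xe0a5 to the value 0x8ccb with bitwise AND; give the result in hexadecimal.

0x8081

AND each hex digit independently (no carries):
  8&e=8, c&0=0, c&a=8, b&5=1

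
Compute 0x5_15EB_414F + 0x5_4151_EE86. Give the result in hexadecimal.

0xA573D2FD5

Add column by column in base 16, right to left:
  F+6 = 5 carry 1
  4+8+1 = D
  1+E = F
  4+E = 2 carry 1
  B+1+1 = D
  E+5 = 3 carry 1
  5+1+1 = 7
  1+4 = 5
  5+5 = A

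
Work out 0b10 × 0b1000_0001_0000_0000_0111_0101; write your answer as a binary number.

Multiply each base-2 digit by 2, carrying:
  1×2 = 2 → write 0 carry 1
  0×2+1 = 1 → write 1
  1×2 = 2 → write 0 carry 1
  0×2+1 = 1 → write 1
  1×2 = 2 → write 0 carry 1
  1×2+1 = 3 → write 1 carry 1
  1×2+1 = 3 → write 1 carry 1
  0×2+1 = 1 → write 1
  0×2 = 0 → write 0
  0×2 = 0 → write 0
  0×2 = 0 → write 0
  0×2 = 0 → write 0
  0×2 = 0 → write 0
  0×2 = 0 → write 0
  0×2 = 0 → write 0
  0×2 = 0 → write 0
  1×2 = 2 → write 0 carry 1
  0×2+1 = 1 → write 1
  0×2 = 0 → write 0
  0×2 = 0 → write 0
  0×2 = 0 → write 0
  0×2 = 0 → write 0
  0×2 = 0 → write 0
  1×2 = 2 → write 0 carry 1
  remaining carry: 1

0b1000000100000000011101010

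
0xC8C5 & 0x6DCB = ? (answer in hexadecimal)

0x48C1

AND each hex digit independently (no carries):
  C&6=4, 8&D=8, C&C=C, 5&B=1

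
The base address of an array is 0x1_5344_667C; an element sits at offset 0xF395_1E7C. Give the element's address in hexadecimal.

0x246D984F8

Add column by column in base 16, right to left:
  C+C = 8 carry 1
  7+7+1 = F
  6+E = 4 carry 1
  6+1+1 = 8
  4+5 = 9
  4+9 = D
  3+3 = 6
  5+F = 4 carry 1
  1+0+1 = 2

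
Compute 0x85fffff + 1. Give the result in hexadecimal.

0x8600000

The trailing 5 digits are F (max in base 16), so adding 1 cascades: they roll to 0 and the next digit up increments.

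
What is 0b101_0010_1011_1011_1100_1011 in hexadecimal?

0x52bbcb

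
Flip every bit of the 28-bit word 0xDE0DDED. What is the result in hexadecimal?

0x21F2212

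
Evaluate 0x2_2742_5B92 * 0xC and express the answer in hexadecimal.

Multiply each base-16 digit by 12, carrying:
  2×12 = 24 → write 8 carry 1
  9×12+1 = 109 → write D carry 6
  B×12+6 = 138 → write A carry 8
  5×12+8 = 68 → write 4 carry 4
  2×12+4 = 28 → write C carry 1
  4×12+1 = 49 → write 1 carry 3
  7×12+3 = 87 → write 7 carry 5
  2×12+5 = 29 → write D carry 1
  2×12+1 = 25 → write 9 carry 1
  remaining carry: 1

0x19D71C4AD8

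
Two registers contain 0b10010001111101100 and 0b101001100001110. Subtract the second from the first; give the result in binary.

Subtract column by column in base 2:
  0-0 → 0
  0-1 → 1 (borrow)
  1-1-1 → 1 (borrow)
  1-1-1 → 1 (borrow)
  0-0-1 → 1 (borrow)
  1-0-1 → 0
  1-0 → 1
  1-0 → 1
  1-1 → 0
  1-1 → 0
  0-0 → 0
  0-0 → 0
  0-1 → 1 (borrow)
  1-0-1 → 0
  0-1 → 1 (borrow)
  0-0-1 → 1 (borrow)
  1-0-1 → 0

0b1101000011011110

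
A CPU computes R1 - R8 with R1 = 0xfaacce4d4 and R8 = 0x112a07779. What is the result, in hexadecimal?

0xe982c6d5b

Subtract column by column in base 16:
  4-9 → b (borrow)
  d-7-1 → 5
  4-7 → d (borrow)
  e-7-1 → 6
  c-0 → c
  c-a → 2
  a-2 → 8
  a-1 → 9
  f-1 → e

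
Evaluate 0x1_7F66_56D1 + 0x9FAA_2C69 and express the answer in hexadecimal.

0x21F10833A

Add column by column in base 16, right to left:
  1+9 = A
  D+6 = 3 carry 1
  6+C+1 = 3 carry 1
  5+2+1 = 8
  6+A = 0 carry 1
  6+A+1 = 1 carry 1
  F+F+1 = F carry 1
  7+9+1 = 1 carry 1
  1+0+1 = 2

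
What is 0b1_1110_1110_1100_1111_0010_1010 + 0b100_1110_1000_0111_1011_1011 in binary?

Add column by column in base 2, right to left:
  0+1 = 1
  1+1 = 0 carry 1
  0+0+1 = 1
  1+1 = 0 carry 1
  0+1+1 = 0 carry 1
  1+1+1 = 1 carry 1
  0+0+1 = 1
  0+1 = 1
  1+1 = 0 carry 1
  1+1+1 = 1 carry 1
  1+1+1 = 1 carry 1
  1+0+1 = 0 carry 1
  0+0+1 = 1
  0+0 = 0
  1+0 = 1
  1+1 = 0 carry 1
  0+0+1 = 1
  1+1 = 0 carry 1
  1+1+1 = 1 carry 1
  1+1+1 = 1 carry 1
  0+0+1 = 1
  1+0 = 1
  1+1 = 0 carry 1
  1+0+1 = 0 carry 1
  1+0+1 = 0 carry 1
  final carry 1

0b10001111010101011011100101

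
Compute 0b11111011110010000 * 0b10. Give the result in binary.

Multiply each base-2 digit by 2, carrying:
  0×2 = 0 → write 0
  0×2 = 0 → write 0
  0×2 = 0 → write 0
  0×2 = 0 → write 0
  1×2 = 2 → write 0 carry 1
  0×2+1 = 1 → write 1
  0×2 = 0 → write 0
  1×2 = 2 → write 0 carry 1
  1×2+1 = 3 → write 1 carry 1
  1×2+1 = 3 → write 1 carry 1
  1×2+1 = 3 → write 1 carry 1
  0×2+1 = 1 → write 1
  1×2 = 2 → write 0 carry 1
  1×2+1 = 3 → write 1 carry 1
  1×2+1 = 3 → write 1 carry 1
  1×2+1 = 3 → write 1 carry 1
  1×2+1 = 3 → write 1 carry 1
  remaining carry: 1

0b111110111100100000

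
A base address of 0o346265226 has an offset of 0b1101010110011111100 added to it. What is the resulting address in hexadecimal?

0o346265226 = 0x3996A96 in hexadecimal.
0b1101010110011111100 = 0x6ACFC in hexadecimal.
Add column by column in base 16, right to left:
  6+C = 2 carry 1
  9+F+1 = 9 carry 1
  A+C+1 = 7 carry 1
  6+A+1 = 1 carry 1
  9+6+1 = 0 carry 1
  9+0+1 = A
  3+0 = 3

0x3A01792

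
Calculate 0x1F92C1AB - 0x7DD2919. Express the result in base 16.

0x17B59892

Subtract column by column in base 16:
  B-9 → 2
  A-1 → 9
  1-9 → 8 (borrow)
  C-2-1 → 9
  2-D → 5 (borrow)
  9-D-1 → B (borrow)
  F-7-1 → 7
  1-0 → 1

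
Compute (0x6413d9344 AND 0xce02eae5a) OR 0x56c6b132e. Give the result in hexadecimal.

0x56c6f936e

0x6413d9344 AND 0xce02eae5a = 0x4402c8240.
Then OR with 0x56c6b132e.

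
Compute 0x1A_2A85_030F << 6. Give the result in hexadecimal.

0x68AA140C3C0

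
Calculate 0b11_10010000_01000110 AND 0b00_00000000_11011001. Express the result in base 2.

0b000000000001000000

AND bit by bit (1 only where both bits are 1):
  111001000001000110
& 000000000011011001
= 000000000001000000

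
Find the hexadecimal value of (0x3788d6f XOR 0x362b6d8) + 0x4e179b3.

0x4fbb56a

First 0x3788d6f XOR 0x362b6d8 = 0x01a3bb7.
Add column by column in base 16, right to left:
  7+3 = a
  b+b = 6 carry 1
  b+9+1 = 5 carry 1
  3+7+1 = b
  a+1 = b
  1+e = f
  0+4 = 4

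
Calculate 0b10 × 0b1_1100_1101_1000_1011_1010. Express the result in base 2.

Multiply each base-2 digit by 2, carrying:
  0×2 = 0 → write 0
  1×2 = 2 → write 0 carry 1
  0×2+1 = 1 → write 1
  1×2 = 2 → write 0 carry 1
  1×2+1 = 3 → write 1 carry 1
  1×2+1 = 3 → write 1 carry 1
  0×2+1 = 1 → write 1
  1×2 = 2 → write 0 carry 1
  0×2+1 = 1 → write 1
  0×2 = 0 → write 0
  0×2 = 0 → write 0
  1×2 = 2 → write 0 carry 1
  1×2+1 = 3 → write 1 carry 1
  0×2+1 = 1 → write 1
  1×2 = 2 → write 0 carry 1
  1×2+1 = 3 → write 1 carry 1
  0×2+1 = 1 → write 1
  0×2 = 0 → write 0
  1×2 = 2 → write 0 carry 1
  1×2+1 = 3 → write 1 carry 1
  1×2+1 = 3 → write 1 carry 1
  remaining carry: 1

0b1110011011000101110100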